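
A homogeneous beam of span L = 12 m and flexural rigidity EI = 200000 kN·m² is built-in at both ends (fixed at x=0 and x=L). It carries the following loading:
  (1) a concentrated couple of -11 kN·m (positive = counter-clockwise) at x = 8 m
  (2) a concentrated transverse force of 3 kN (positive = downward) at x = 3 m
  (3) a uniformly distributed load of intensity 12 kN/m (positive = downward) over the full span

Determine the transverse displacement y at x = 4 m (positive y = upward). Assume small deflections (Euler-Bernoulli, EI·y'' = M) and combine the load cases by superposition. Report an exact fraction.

y(4) = -6881/2700000 m

Load 1 — applied couple M₀=-11 kN·m at a=8 m (b=L-a=4):
  y_1 = (R_Ax³/6 - M_Ax²/2)/EI  [x≤a] with R_A=-11/9, M_A=-11/3 = ((-11/9)·4³/6 - (-11/3)·4²/2)/200000 = 11/135000 m
Load 2 — point force P=3 kN at a=3 m (b=L-a=9):
  y_2 = -Pa²(L-x)²(3bL-(3b+a)(L-x))/(6L³EI)  [x>a] = -3·3²·(12-4)²·(3·9·12-(3·9+3)·(12-4))/(6·12³·200000) = -7/100000 m
Load 3 — uniform load w=12 kN/m over full span:
  y_3 = -wx²(L-x)²/(24EI) = -12·4²·(12-4)²/(24·200000) = -8/3125 m
Superposition: y = Σ y_i = -6881/2700000 m ≈ -0.002549 m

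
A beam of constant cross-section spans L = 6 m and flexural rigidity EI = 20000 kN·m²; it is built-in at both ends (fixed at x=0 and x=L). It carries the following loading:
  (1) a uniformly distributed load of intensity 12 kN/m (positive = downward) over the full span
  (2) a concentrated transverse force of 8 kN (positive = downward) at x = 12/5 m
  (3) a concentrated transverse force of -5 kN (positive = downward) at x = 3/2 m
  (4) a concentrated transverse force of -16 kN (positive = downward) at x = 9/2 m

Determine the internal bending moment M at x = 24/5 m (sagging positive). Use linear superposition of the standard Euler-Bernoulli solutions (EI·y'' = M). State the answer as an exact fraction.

Load 1 — uniform load w=12 kN/m over full span:
  M_1 = wLx/2 - wL²/12 - wx²/2 = 12·6·(24/5)/2 - 12·6²/12 - 12·(24/5)²/2 = -36/25 kN·m
Load 2 — point force P=8 kN at a=12/5 m (b=L-a=18/5):
  M_2 = Pa²(a+3b)(L-x)/L³ - Pa²b/L²  [x>a] = 8·(12/5)²·((12/5)+3·(18/5))·(6-(24/5))/6³ - 8·(12/5)²·(18/5)/6² = -768/625 kN·m
Load 3 — point force P=-5 kN at a=3/2 m (b=L-a=9/2):
  M_3 = Pa²(a+3b)(L-x)/L³ - Pa²b/L²  [x>a] = (-5)·(3/2)²·((3/2)+3·(9/2))·(6-(24/5))/6³ - (-5)·(3/2)²·(9/2)/6² = 15/32 kN·m
Load 4 — point force P=-16 kN at a=9/2 m (b=L-a=3/2):
  M_4 = Pa²(a+3b)(L-x)/L³ - Pa²b/L²  [x>a] = (-16)·(9/2)²·((9/2)+3·(3/2))·(6-(24/5))/6³ - (-16)·(9/2)²·(3/2)/6² = -27/10 kN·m
Superposition: M = Σ M_i = -98001/20000 kN·m ≈ -4.900050 kN·m

M(24/5) = -98001/20000 kN·m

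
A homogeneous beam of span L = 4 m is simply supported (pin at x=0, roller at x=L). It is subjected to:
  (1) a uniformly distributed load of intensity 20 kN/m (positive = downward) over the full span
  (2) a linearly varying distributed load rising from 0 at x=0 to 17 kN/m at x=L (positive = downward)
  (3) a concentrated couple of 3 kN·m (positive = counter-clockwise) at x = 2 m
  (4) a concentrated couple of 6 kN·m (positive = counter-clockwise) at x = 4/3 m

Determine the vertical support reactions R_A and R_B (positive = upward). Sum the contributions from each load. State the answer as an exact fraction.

Load 1 — uniform load w=20 kN/m over full span:
  R_A = wL/2 = 20·4/2 = 40 kN
  R_B = wL/2 = 20·4/2 = 40 kN
Load 2 — triangular load w₀=17 kN/m (0→w₀ over full span):
  R_A = w₀L/6 = 17·4/6 = 34/3 kN
  R_B = w₀L/3 = 17·4/3 = 68/3 kN
Load 3 — applied couple M₀=3 kN·m at a=2 m (b=L-a=2):
  R_A = M₀/L = 3/4 kN
  R_B = -M₀/L = -3/4 kN
Load 4 — applied couple M₀=6 kN·m at a=4/3 m (b=L-a=8/3):
  R_A = M₀/L = 6/4 = 3/2 kN
  R_B = -M₀/L = -6/4 = -3/2 kN
Superposition: R_A = 643/12 kN, R_B = 725/12 kN

R_A = 643/12 kN, R_B = 725/12 kN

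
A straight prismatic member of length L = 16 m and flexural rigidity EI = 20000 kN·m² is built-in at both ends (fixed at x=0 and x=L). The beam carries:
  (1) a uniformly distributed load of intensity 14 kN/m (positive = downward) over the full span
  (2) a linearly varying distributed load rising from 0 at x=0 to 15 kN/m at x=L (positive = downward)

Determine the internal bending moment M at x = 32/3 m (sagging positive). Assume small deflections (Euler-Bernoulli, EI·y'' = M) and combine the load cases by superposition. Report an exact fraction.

Load 1 — uniform load w=14 kN/m over full span:
  M_1 = wLx/2 - wL²/12 - wx²/2 = 14·16·(32/3)/2 - 14·16²/12 - 14·(32/3)²/2 = 896/9 kN·m
Load 2 — triangular load w₀=15 kN/m (0→w₀ over full span):
  M_2 = 3w₀Lx/20 - w₀L²/30 - w₀x³/(6L) = 3·15·16·(32/3)/20 - 15·16²/30 - 15·(32/3)³/(6·16) = 1792/27 kN·m
Superposition: M = Σ M_i = 4480/27 kN·m ≈ 165.925926 kN·m

M(32/3) = 4480/27 kN·m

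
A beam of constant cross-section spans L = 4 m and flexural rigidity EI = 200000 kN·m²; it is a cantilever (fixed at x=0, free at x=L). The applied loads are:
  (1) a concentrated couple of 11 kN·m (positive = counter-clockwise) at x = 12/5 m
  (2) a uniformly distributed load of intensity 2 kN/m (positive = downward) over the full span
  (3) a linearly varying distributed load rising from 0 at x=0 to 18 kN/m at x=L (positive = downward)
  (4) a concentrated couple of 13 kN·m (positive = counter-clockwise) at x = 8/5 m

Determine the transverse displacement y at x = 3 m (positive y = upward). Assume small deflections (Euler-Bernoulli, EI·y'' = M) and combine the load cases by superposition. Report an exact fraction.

Load 1 — applied couple M₀=11 kN·m at a=12/5 m (b=L-a=8/5):
  y_1 = M₀a(2x-a)/(2EI)  [x>a] = 11·(12/5)·(2·3-(12/5))/(2·200000) = 297/1250000 m
Load 2 — uniform load w=2 kN/m over full span:
  y_2 = -wx²(x²-4Lx+6L²)/(24EI) = -2·3²·(3²-4·4·3+6·4²)/(24·200000) = -171/800000 m
Load 3 — triangular load w₀=18 kN/m (0→w₀ over full span):
  y_3 = (w₀Lx³/12-w₀L²x²/6-w₀x⁵/(120L))/EI = (18·4·3³/12-18·4²·3²/6-18·3⁵/(120·4))/200000 = -22329/16000000 m
Load 4 — applied couple M₀=13 kN·m at a=8/5 m (b=L-a=12/5):
  y_4 = M₀a(2x-a)/(2EI)  [x>a] = 13·(8/5)·(2·3-(8/5))/(2·200000) = 143/625000 m
Superposition: y = Σ y_i = -91433/80000000 m ≈ -0.001143 m

y(3) = -91433/80000000 m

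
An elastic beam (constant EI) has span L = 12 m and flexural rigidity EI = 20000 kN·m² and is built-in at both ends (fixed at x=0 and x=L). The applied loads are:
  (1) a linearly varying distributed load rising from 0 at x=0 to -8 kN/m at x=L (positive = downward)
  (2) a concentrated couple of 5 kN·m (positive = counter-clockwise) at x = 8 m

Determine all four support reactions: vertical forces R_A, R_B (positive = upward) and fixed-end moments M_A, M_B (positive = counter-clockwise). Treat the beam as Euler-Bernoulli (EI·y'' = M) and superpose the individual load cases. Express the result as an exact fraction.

Load 1 — triangular load w₀=-8 kN/m (0→w₀ over full span):
  R_A = 3w₀L/20 = 3·(-8)·12/20 = -72/5 kN
  M_A = w₀L²/30 = (-8)·12²/30 = -192/5 kN·m
  R_B = 7w₀L/20 = 7·(-8)·12/20 = -168/5 kN
  M_B = -w₀L²/20 = -(-8)·12²/20 = 288/5 kN·m
Load 2 — applied couple M₀=5 kN·m at a=8 m (b=L-a=4):
  R_A = 6M₀ab/L³ = 6·5·8·4/12³ = 5/9 kN
  M_A = M₀b(2a-b)/L² = 5·4·(2·8-4)/12² = 5/3 kN·m
  R_B = -6M₀ab/L³ = -6·5·8·4/12³ = -5/9 kN
  M_B = M₀a(2b-a)/L² = 5·8·(2·4-8)/12² = 0 kN·m
Superposition: R_A = -623/45 kN, M_A = -551/15 kN·m, R_B = -1537/45 kN, M_B = 288/5 kN·m

R_A = -623/45 kN, M_A = -551/15 kN·m, R_B = -1537/45 kN, M_B = 288/5 kN·m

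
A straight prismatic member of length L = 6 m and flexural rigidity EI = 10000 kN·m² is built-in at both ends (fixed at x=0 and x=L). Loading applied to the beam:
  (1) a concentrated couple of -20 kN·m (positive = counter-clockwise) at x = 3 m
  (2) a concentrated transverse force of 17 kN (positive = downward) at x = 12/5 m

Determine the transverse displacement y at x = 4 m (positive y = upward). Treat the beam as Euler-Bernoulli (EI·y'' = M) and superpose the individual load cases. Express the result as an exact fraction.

y(4) = -2801/1875000 m

Load 1 — applied couple M₀=-20 kN·m at a=3 m (b=L-a=3):
  y_1 = (R_Ax³/6 - M_Ax²/2 - M₀(x-a)²/2)/EI  [x>a] with R_A=-5, M_A=-5 = ((-5)·4³/6 - (-5)·4²/2 - (-20)·(4-3)²/2)/10000 = -1/3000 m
Load 2 — point force P=17 kN at a=12/5 m (b=L-a=18/5):
  y_2 = -Pa²(L-x)²(3bL-(3b+a)(L-x))/(6L³EI)  [x>a] = -17·(12/5)²·(6-4)²·(3·(18/5)·6-(3·(18/5)+(12/5))·(6-4))/(6·6³·10000) = -272/234375 m
Superposition: y = Σ y_i = -2801/1875000 m ≈ -0.001494 m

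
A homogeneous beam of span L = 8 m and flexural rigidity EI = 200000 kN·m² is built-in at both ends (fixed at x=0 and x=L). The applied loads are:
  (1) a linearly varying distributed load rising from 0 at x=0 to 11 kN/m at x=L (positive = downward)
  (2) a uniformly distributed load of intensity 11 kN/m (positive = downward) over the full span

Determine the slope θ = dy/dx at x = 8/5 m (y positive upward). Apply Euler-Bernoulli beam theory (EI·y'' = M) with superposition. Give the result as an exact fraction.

θ(8/5) = -1936/5859375 rad

Load 1 — triangular load w₀=11 kN/m (0→w₀ over full span):
  θ_1 = -w₀(2x(L-x)(L-2x)(x+2L)+x²(L-x)²)/(120LEI) = -11·(2·(8/5)·(8-(8/5))·(8-2·(8/5))·((8/5)+2·8)+(8/5)²·(8-(8/5))²)/(120·8·200000) = -616/5859375 rad
Load 2 — uniform load w=11 kN/m over full span:
  θ_2 = -wx(L-x)(L-2x)/(12EI) = -11·(8/5)·(8-(8/5))·(8-2·(8/5))/(12·200000) = -88/390625 rad
Superposition: θ = Σ θ_i = -1936/5859375 rad ≈ -0.000330 rad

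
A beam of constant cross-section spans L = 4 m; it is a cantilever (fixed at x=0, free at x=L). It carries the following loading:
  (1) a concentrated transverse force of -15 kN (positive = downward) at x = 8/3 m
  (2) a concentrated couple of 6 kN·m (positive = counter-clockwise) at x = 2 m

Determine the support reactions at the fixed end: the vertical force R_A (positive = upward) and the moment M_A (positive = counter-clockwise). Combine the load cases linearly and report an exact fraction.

Load 1 — point force P=-15 kN at a=8/3 m (b=L-a=4/3):
  R_A = P = (-15) = -15 kN
  M_A = Pa = (-15)·(8/3) = -40 kN·m
Load 2 — applied couple M₀=6 kN·m at a=2 m (b=L-a=2):
  R_A = 0 kN
  M_A = -M₀ = -6 kN·m
Superposition: R_A = -15 kN, M_A = -46 kN·m

R_A = -15 kN, M_A = -46 kN·m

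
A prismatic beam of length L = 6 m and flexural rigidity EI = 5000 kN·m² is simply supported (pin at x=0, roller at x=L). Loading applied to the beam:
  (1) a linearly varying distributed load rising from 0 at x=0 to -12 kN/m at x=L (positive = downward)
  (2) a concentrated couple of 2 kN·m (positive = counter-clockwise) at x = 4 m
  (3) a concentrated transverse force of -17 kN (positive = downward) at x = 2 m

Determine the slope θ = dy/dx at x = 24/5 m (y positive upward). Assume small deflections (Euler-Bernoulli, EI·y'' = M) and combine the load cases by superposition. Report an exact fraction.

θ(24/5) = -193609/14062500 rad

Load 1 — triangular load w₀=-12 kN/m (0→w₀ over full span):
  θ_1 = -w₀(7L⁴-30L²x²+15x⁴)/(360LEI) = -(-12)·(7·6⁴-30·6²·(24/5)²+15·(24/5)⁴)/(360·6·5000) = -6813/781250 rad
Load 2 — applied couple M₀=2 kN·m at a=4 m (b=L-a=2):
  θ_2 = (M₀x²/(2L)-M₀(x-a)+C₁)/EI  [x>a] with C₁=M₀(3b²-L²)/(6L)=-4/3 = (2·(24/5)²/(2·6)-2·((24/5)-4)+(-4/3))/5000 = 17/93750 rad
Load 3 — point force P=-17 kN at a=2 m (b=L-a=4):
  θ_3 = -Pa(2L²-6Lx+3x²+a²)/(6LEI)  [x>a] = -(-17)·2·(2·6²-6·6·(24/5)+3·(24/5)²+2²)/(6·6·5000) = -2941/562500 rad
Superposition: θ = Σ θ_i = -193609/14062500 rad ≈ -0.013768 rad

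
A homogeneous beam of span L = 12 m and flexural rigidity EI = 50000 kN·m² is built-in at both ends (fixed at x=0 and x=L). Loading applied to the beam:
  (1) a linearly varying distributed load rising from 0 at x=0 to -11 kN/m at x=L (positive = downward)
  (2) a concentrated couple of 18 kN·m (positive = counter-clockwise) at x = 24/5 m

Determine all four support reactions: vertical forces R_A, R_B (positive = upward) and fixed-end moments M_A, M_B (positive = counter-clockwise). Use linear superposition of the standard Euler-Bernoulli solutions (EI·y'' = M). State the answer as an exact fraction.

Load 1 — triangular load w₀=-11 kN/m (0→w₀ over full span):
  R_A = 3w₀L/20 = 3·(-11)·12/20 = -99/5 kN
  M_A = w₀L²/30 = (-11)·12²/30 = -264/5 kN·m
  R_B = 7w₀L/20 = 7·(-11)·12/20 = -231/5 kN
  M_B = -w₀L²/20 = -(-11)·12²/20 = 396/5 kN·m
Load 2 — applied couple M₀=18 kN·m at a=24/5 m (b=L-a=36/5):
  R_A = 6M₀ab/L³ = 6·18·(24/5)·(36/5)/12³ = 54/25 kN
  M_A = M₀b(2a-b)/L² = 18·(36/5)·(2·(24/5)-(36/5))/12² = 54/25 kN·m
  R_B = -6M₀ab/L³ = -6·18·(24/5)·(36/5)/12³ = -54/25 kN
  M_B = M₀a(2b-a)/L² = 18·(24/5)·(2·(36/5)-(24/5))/12² = 144/25 kN·m
Superposition: R_A = -441/25 kN, M_A = -1266/25 kN·m, R_B = -1209/25 kN, M_B = 2124/25 kN·m

R_A = -441/25 kN, M_A = -1266/25 kN·m, R_B = -1209/25 kN, M_B = 2124/25 kN·m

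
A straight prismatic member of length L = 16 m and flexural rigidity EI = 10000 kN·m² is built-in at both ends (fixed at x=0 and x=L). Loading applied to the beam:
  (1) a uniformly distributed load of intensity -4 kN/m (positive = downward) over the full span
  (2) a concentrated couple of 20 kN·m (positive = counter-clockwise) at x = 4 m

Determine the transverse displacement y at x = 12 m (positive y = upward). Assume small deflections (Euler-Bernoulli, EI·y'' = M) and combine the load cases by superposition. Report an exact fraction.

y(12) = 419/10000 m

Load 1 — uniform load w=-4 kN/m over full span:
  y_1 = -wx²(L-x)²/(24EI) = -(-4)·12²·(16-12)²/(24·10000) = 24/625 m
Load 2 — applied couple M₀=20 kN·m at a=4 m (b=L-a=12):
  y_2 = (R_Ax³/6 - M_Ax²/2 - M₀(x-a)²/2)/EI  [x>a] with R_A=45/32, M_A=-15/4 = ((45/32)·12³/6 - (-15/4)·12²/2 - 20·(12-4)²/2)/10000 = 7/2000 m
Superposition: y = Σ y_i = 419/10000 m ≈ 0.041900 m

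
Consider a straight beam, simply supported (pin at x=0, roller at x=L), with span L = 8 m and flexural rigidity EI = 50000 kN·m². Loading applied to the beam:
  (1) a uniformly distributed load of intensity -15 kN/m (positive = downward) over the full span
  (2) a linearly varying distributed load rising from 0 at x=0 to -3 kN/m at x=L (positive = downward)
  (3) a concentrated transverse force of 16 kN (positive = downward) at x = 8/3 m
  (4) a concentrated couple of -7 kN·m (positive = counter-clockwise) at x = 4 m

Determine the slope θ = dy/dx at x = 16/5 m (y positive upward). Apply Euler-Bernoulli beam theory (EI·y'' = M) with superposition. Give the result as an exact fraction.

Load 1 — uniform load w=-15 kN/m over full span:
  θ_1 = -w(L³-6Lx²+4x³)/(24EI) = -(-15)·(8³-6·8·(16/5)²+4·(16/5)³)/(24·50000) = 148/78125 rad
Load 2 — triangular load w₀=-3 kN/m (0→w₀ over full span):
  θ_2 = -w₀(7L⁴-30L²x²+15x⁴)/(360LEI) = -(-3)·(7·8⁴-30·8²·(16/5)²+15·(16/5)⁴)/(360·8·50000) = 1292/5859375 rad
Load 3 — point force P=16 kN at a=8/3 m (b=L-a=16/3):
  θ_3 = -Pa(2L²-6Lx+3x²+a²)/(6LEI)  [x>a] = -16·(8/3)·(2·8²-6·8·(16/5)+3·(16/5)²+(8/3)²)/(6·8·50000) = -1376/6328125 rad
Load 4 — applied couple M₀=-7 kN·m at a=4 m (b=L-a=4):
  θ_4 = (M₀x²/(2L)+C₁)/EI  [x≤a] with C₁=M₀(3b²-L²)/(6L)=7/3 = ((-7)·(16/5)²/(2·8)+(7/3))/50000 = -161/3750000 rad
Superposition: θ = Σ θ_i = 4694269/2531250000 rad ≈ 0.001855 rad

θ(16/5) = 4694269/2531250000 rad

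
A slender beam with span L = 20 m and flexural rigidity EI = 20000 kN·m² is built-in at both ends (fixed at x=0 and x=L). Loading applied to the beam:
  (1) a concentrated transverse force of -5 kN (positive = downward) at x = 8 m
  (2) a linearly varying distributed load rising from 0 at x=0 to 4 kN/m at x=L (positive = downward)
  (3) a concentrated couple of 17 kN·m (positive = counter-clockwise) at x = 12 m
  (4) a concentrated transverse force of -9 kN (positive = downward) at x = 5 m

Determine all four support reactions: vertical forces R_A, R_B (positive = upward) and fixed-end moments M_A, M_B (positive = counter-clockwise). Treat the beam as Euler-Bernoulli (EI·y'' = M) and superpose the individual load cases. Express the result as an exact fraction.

Load 1 — point force P=-5 kN at a=8 m (b=L-a=12):
  R_A = Pb²(3a+b)/L³ = (-5)·12²·(3·8+12)/20³ = -81/25 kN
  M_A = Pab²/L² = (-5)·8·12²/20² = -72/5 kN·m
  R_B = Pa²(a+3b)/L³ = (-5)·8²·(8+3·12)/20³ = -44/25 kN
  M_B = -Pa²b/L² = -(-5)·8²·12/20² = 48/5 kN·m
Load 2 — triangular load w₀=4 kN/m (0→w₀ over full span):
  R_A = 3w₀L/20 = 3·4·20/20 = 12 kN
  M_A = w₀L²/30 = 4·20²/30 = 160/3 kN·m
  R_B = 7w₀L/20 = 7·4·20/20 = 28 kN
  M_B = -w₀L²/20 = -4·20²/20 = -80 kN·m
Load 3 — applied couple M₀=17 kN·m at a=12 m (b=L-a=8):
  R_A = 6M₀ab/L³ = 6·17·12·8/20³ = 153/125 kN
  M_A = M₀b(2a-b)/L² = 17·8·(2·12-8)/20² = 136/25 kN·m
  R_B = -6M₀ab/L³ = -6·17·12·8/20³ = -153/125 kN
  M_B = M₀a(2b-a)/L² = 17·12·(2·8-12)/20² = 51/25 kN·m
Load 4 — point force P=-9 kN at a=5 m (b=L-a=15):
  R_A = Pb²(3a+b)/L³ = (-9)·15²·(3·5+15)/20³ = -243/32 kN
  M_A = Pab²/L² = (-9)·5·15²/20² = -405/16 kN·m
  R_B = Pa²(a+3b)/L³ = (-9)·5²·(5+3·15)/20³ = -45/32 kN
  M_B = -Pa²b/L² = -(-9)·5²·15/20² = 135/16 kN·m
Superposition: R_A = 9561/4000 kN, M_A = 22873/1200 kN·m, R_B = 94439/4000 kN, M_B = -23969/400 kN·m

R_A = 9561/4000 kN, M_A = 22873/1200 kN·m, R_B = 94439/4000 kN, M_B = -23969/400 kN·m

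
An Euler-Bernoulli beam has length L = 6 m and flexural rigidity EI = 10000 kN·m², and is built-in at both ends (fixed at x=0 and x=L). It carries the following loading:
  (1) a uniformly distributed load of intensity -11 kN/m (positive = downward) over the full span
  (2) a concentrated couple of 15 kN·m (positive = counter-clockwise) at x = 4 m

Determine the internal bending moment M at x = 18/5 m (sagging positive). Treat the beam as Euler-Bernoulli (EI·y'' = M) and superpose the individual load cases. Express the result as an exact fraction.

M(18/5) = -188/25 kN·m

Load 1 — uniform load w=-11 kN/m over full span:
  M_1 = wLx/2 - wL²/12 - wx²/2 = (-11)·6·(18/5)/2 - (-11)·6²/12 - (-11)·(18/5)²/2 = -363/25 kN·m
Load 2 — applied couple M₀=15 kN·m at a=4 m (b=L-a=2):
  M_2 = R_Ax - M_A  [x≤a] with R_A=10/3, M_A=5 = (10/3)·(18/5) - 5 = 7 kN·m
Superposition: M = Σ M_i = -188/25 kN·m ≈ -7.520000 kN·m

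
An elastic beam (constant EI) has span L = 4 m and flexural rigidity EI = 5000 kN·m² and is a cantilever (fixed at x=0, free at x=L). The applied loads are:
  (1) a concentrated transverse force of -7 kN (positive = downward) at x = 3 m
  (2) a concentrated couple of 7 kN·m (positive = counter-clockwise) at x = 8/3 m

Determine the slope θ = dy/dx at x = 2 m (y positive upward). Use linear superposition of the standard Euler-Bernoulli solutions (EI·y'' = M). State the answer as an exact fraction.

Load 1 — point force P=-7 kN at a=3 m (b=L-a=1):
  θ_1 = -Px(2a-x)/(2EI)  [x≤a] = -(-7)·2·(2·3-2)/(2·5000) = 7/1250 rad
Load 2 — applied couple M₀=7 kN·m at a=8/3 m (b=L-a=4/3):
  θ_2 = M₀x/EI  [x≤a] = 7·2/5000 = 7/2500 rad
Superposition: θ = Σ θ_i = 21/2500 rad ≈ 0.008400 rad

θ(2) = 21/2500 rad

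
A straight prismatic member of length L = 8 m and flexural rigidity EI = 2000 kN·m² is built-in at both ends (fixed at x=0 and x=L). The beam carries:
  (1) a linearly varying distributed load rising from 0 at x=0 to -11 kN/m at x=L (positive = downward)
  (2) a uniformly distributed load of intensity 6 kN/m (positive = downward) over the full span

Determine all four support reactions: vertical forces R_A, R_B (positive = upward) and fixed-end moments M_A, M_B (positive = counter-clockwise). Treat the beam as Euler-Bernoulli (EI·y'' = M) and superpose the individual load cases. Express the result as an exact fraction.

Load 1 — triangular load w₀=-11 kN/m (0→w₀ over full span):
  R_A = 3w₀L/20 = 3·(-11)·8/20 = -66/5 kN
  M_A = w₀L²/30 = (-11)·8²/30 = -352/15 kN·m
  R_B = 7w₀L/20 = 7·(-11)·8/20 = -154/5 kN
  M_B = -w₀L²/20 = -(-11)·8²/20 = 176/5 kN·m
Load 2 — uniform load w=6 kN/m over full span:
  R_A = wL/2 = 6·8/2 = 24 kN
  M_A = wL²/12 = 6·8²/12 = 32 kN·m
  R_B = wL/2 = 6·8/2 = 24 kN
  M_B = -wL²/12 = -6·8²/12 = -32 kN·m
Superposition: R_A = 54/5 kN, M_A = 128/15 kN·m, R_B = -34/5 kN, M_B = 16/5 kN·m

R_A = 54/5 kN, M_A = 128/15 kN·m, R_B = -34/5 kN, M_B = 16/5 kN·m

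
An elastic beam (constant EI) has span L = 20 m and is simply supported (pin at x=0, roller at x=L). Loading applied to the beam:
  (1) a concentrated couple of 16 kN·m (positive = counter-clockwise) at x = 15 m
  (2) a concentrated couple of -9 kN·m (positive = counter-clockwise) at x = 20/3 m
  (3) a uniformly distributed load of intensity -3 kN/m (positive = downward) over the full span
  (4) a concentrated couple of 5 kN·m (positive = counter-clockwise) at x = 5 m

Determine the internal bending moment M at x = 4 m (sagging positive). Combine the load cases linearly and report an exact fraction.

M(4) = -468/5 kN·m

Load 1 — applied couple M₀=16 kN·m at a=15 m (b=L-a=5):
  M_1 = M₀x/L  [x≤a] = 16·4/20 = 16/5 kN·m
Load 2 — applied couple M₀=-9 kN·m at a=20/3 m (b=L-a=40/3):
  M_2 = M₀x/L  [x≤a] = (-9)·4/20 = -9/5 kN·m
Load 3 — uniform load w=-3 kN/m over full span:
  M_3 = wx(L-x)/2 = (-3)·4·(20-4)/2 = -96 kN·m
Load 4 — applied couple M₀=5 kN·m at a=5 m (b=L-a=15):
  M_4 = M₀x/L  [x≤a] = 5·4/20 = 1 kN·m
Superposition: M = Σ M_i = -468/5 kN·m ≈ -93.600000 kN·m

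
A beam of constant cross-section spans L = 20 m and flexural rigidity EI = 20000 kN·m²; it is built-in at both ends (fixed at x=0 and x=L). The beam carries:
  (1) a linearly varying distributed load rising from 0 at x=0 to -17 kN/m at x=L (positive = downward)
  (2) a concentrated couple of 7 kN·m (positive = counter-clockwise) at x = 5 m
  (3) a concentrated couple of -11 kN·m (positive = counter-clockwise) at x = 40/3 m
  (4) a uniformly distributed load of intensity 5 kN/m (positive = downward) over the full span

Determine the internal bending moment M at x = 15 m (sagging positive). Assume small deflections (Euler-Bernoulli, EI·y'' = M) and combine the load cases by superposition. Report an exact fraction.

M(15) = -3407/96 kN·m

Load 1 — triangular load w₀=-17 kN/m (0→w₀ over full span):
  M_1 = 3w₀Lx/20 - w₀L²/30 - w₀x³/(6L) = 3·(-17)·20·15/20 - (-17)·20²/30 - (-17)·15³/(6·20) = -1445/24 kN·m
Load 2 — applied couple M₀=7 kN·m at a=5 m (b=L-a=15):
  M_2 = R_Ax - M_A - M₀  [x>a] with R_A=63/160, M_A=-21/16 = (63/160)·15 - (-21/16) - 7 = 7/32 kN·m
Load 3 — applied couple M₀=-11 kN·m at a=40/3 m (b=L-a=20/3):
  M_3 = R_Ax - M_A - M₀  [x>a] with R_A=-11/15, M_A=-11/3 = (-11/15)·15 - (-11/3) - (-11) = 11/3 kN·m
Load 4 — uniform load w=5 kN/m over full span:
  M_4 = wLx/2 - wL²/12 - wx²/2 = 5·20·15/2 - 5·20²/12 - 5·15²/2 = 125/6 kN·m
Superposition: M = Σ M_i = -3407/96 kN·m ≈ -35.489583 kN·m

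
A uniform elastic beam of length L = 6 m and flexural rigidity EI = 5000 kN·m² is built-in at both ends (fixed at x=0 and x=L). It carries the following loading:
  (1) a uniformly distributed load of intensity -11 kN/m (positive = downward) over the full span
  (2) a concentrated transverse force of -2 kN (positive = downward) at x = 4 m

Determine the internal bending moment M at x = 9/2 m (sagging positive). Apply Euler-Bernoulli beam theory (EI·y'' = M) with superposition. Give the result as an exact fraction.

Load 1 — uniform load w=-11 kN/m over full span:
  M_1 = wLx/2 - wL²/12 - wx²/2 = (-11)·6·(9/2)/2 - (-11)·6²/12 - (-11)·(9/2)²/2 = -33/8 kN·m
Load 2 — point force P=-2 kN at a=4 m (b=L-a=2):
  M_2 = Pa²(a+3b)(L-x)/L³ - Pa²b/L²  [x>a] = (-2)·4²·(4+3·2)·(6-(9/2))/6³ - (-2)·4²·2/6² = -4/9 kN·m
Superposition: M = Σ M_i = -329/72 kN·m ≈ -4.569444 kN·m

M(9/2) = -329/72 kN·m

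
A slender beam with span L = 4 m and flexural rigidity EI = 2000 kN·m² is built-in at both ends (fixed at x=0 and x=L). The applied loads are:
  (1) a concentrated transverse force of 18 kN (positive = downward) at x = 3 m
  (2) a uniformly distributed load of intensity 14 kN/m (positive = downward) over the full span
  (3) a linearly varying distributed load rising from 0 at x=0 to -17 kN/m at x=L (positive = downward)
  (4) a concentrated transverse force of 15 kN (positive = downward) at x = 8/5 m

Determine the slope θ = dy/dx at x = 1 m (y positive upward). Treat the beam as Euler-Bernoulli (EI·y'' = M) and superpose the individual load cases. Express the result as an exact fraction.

θ(1) = -1721/400000 rad

Load 1 — point force P=18 kN at a=3 m (b=L-a=1):
  θ_1 = -Pb²x(2aL-(3a+b)x)/(2L³EI)  [x≤a] = -18·1²·1·(2·3·4-(3·3+1)·1)/(2·4³·2000) = -63/64000 rad
Load 2 — uniform load w=14 kN/m over full span:
  θ_2 = -wx(L-x)(L-2x)/(12EI) = -14·1·(4-1)·(4-2·1)/(12·2000) = -7/2000 rad
Load 3 — triangular load w₀=-17 kN/m (0→w₀ over full span):
  θ_3 = -w₀(2x(L-x)(L-2x)(x+2L)+x²(L-x)²)/(120LEI) = -(-17)·(2·1·(4-1)·(4-2·1)·(1+2·4)+1²·(4-1)²)/(120·4·2000) = 663/320000 rad
Load 4 — point force P=15 kN at a=8/5 m (b=L-a=12/5):
  θ_4 = -Pb²x(2aL-(3a+b)x)/(2L³EI)  [x≤a] = -15·(12/5)²·1·(2·(8/5)·4-(3·(8/5)+(12/5))·1)/(2·4³·2000) = -189/100000 rad
Superposition: θ = Σ θ_i = -1721/400000 rad ≈ -0.004302 rad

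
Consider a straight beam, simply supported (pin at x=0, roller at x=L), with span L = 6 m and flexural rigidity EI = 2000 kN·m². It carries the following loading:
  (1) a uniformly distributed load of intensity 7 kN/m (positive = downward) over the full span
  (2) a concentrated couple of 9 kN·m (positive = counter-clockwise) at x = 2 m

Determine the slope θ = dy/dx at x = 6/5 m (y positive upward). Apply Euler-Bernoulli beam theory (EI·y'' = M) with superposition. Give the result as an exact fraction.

θ(6/5) = -5727/250000 rad

Load 1 — uniform load w=7 kN/m over full span:
  θ_1 = -w(L³-6Lx²+4x³)/(24EI) = -7·(6³-6·6·(6/5)²+4·(6/5)³)/(24·2000) = -6237/250000 rad
Load 2 — applied couple M₀=9 kN·m at a=2 m (b=L-a=4):
  θ_2 = (M₀x²/(2L)+C₁)/EI  [x≤a] with C₁=M₀(3b²-L²)/(6L)=3 = (9·(6/5)²/(2·6)+3)/2000 = 51/25000 rad
Superposition: θ = Σ θ_i = -5727/250000 rad ≈ -0.022908 rad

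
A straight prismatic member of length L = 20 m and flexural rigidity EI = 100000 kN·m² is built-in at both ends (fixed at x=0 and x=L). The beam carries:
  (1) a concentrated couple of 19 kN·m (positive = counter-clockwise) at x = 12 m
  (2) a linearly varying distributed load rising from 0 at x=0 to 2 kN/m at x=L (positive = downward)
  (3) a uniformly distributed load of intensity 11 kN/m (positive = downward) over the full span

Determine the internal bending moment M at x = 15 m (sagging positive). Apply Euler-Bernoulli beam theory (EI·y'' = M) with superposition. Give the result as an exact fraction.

M(15) = 14507/300 kN·m

Load 1 — applied couple M₀=19 kN·m at a=12 m (b=L-a=8):
  M_1 = R_Ax - M_A - M₀  [x>a] with R_A=171/125, M_A=152/25 = (171/125)·15 - (152/25) - 19 = -114/25 kN·m
Load 2 — triangular load w₀=2 kN/m (0→w₀ over full span):
  M_2 = 3w₀Lx/20 - w₀L²/30 - w₀x³/(6L) = 3·2·20·15/20 - 2·20²/30 - 2·15³/(6·20) = 85/12 kN·m
Load 3 — uniform load w=11 kN/m over full span:
  M_3 = wLx/2 - wL²/12 - wx²/2 = 11·20·15/2 - 11·20²/12 - 11·15²/2 = 275/6 kN·m
Superposition: M = Σ M_i = 14507/300 kN·m ≈ 48.356667 kN·m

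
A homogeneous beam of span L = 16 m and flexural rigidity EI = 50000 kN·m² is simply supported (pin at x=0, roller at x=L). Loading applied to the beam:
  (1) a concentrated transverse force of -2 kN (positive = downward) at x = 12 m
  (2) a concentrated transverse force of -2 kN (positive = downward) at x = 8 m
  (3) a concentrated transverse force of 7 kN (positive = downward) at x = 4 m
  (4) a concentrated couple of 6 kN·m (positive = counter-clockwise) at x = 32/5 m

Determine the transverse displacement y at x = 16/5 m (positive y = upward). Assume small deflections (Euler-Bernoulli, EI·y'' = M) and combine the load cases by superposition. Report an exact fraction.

y(16/5) = -942/390625 m

Load 1 — point force P=-2 kN at a=12 m (b=L-a=4):
  y_1 = -Pbx(L²-b²-x²)/(6LEI)  [x≤a] = -(-2)·4·(16/5)·(16²-4²-(16/5)²)/(6·16·50000) = 1436/1171875 m
Load 2 — point force P=-2 kN at a=8 m (b=L-a=8):
  y_2 = -Pbx(L²-b²-x²)/(6LEI)  [x≤a] = -(-2)·8·(16/5)·(16²-8²-(16/5)²)/(6·16·50000) = 2272/1171875 m
Load 3 — point force P=7 kN at a=4 m (b=L-a=12):
  y_3 = -Pbx(L²-b²-x²)/(6LEI)  [x≤a] = -7·12·(16/5)·(16²-12²-(16/5)²)/(6·16·50000) = -2226/390625 m
Load 4 — applied couple M₀=6 kN·m at a=32/5 m (b=L-a=48/5):
  y_4 = (M₀x³/(6L)+C₁x)/EI  [x≤a] with C₁=M₀(3b²-L²)/(6L)=32/25 = (6·(16/5)³/(6·16)+(32/25)·(16/5))/50000 = 48/390625 m
Superposition: y = Σ y_i = -942/390625 m ≈ -0.002412 m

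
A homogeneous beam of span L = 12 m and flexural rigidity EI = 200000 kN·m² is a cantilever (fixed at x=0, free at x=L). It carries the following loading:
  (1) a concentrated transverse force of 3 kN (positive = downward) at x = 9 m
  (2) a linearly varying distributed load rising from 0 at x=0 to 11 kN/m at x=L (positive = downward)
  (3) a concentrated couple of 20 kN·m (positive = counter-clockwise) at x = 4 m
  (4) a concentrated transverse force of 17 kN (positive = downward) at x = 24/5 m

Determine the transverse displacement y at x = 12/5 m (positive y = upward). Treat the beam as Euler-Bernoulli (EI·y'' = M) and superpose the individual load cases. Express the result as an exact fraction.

Load 1 — point force P=3 kN at a=9 m (b=L-a=3):
  y_1 = -Px²(3a-x)/(6EI)  [x≤a] = -3·(12/5)²·(3·9-(12/5))/(6·200000) = -1107/3125000 m
Load 2 — triangular load w₀=11 kN/m (0→w₀ over full span):
  y_2 = (w₀Lx³/12-w₀L²x²/6-w₀x⁵/(120L))/EI = (11·12·(12/5)³/12-11·12²·(12/5)²/6-11·(12/5)⁵/(120·12))/200000 = -668547/97656250 m
Load 3 — applied couple M₀=20 kN·m at a=4 m (b=L-a=8):
  y_3 = M₀x²/(2EI)  [x≤a] = 20·(12/5)²/(2·200000) = 9/31250 m
Load 4 — point force P=17 kN at a=24/5 m (b=L-a=36/5):
  y_4 = -Px²(3a-x)/(6EI)  [x≤a] = -17·(12/5)²·(3·(24/5)-(12/5))/(6·200000) = -153/156250 m
Superposition: y = Σ y_i = -3082563/390625000 m ≈ -0.007891 m

y(12/5) = -3082563/390625000 m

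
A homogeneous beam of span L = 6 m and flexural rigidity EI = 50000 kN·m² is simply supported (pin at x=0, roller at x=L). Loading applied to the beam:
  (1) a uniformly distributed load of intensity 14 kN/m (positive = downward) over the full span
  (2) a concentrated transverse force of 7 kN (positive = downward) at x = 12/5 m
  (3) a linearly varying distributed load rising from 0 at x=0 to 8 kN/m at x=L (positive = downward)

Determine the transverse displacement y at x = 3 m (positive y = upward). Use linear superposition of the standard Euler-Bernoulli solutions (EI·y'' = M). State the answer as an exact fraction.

y(3) = -166743/25000000 m

Load 1 — uniform load w=14 kN/m over full span:
  y_1 = -wx(L³-2Lx²+x³)/(24EI) = -14·3·(6³-2·6·3²+3³)/(24·50000) = -189/40000 m
Load 2 — point force P=7 kN at a=12/5 m (b=L-a=18/5):
  y_2 = -Pa(L-x)(2Lx-a²-x²)/(6LEI)  [x>a] = -7·(12/5)·(6-3)·(2·6·3-(12/5)²-3²)/(6·6·50000) = -3717/6250000 m
Load 3 — triangular load w₀=8 kN/m (0→w₀ over full span):
  y_3 = -w₀x(7L⁴-10L²x²+3x⁴)/(360LEI) = -8·3·(7·6⁴-10·6²·3²+3·3⁴)/(360·6·50000) = -27/20000 m
Superposition: y = Σ y_i = -166743/25000000 m ≈ -0.006670 m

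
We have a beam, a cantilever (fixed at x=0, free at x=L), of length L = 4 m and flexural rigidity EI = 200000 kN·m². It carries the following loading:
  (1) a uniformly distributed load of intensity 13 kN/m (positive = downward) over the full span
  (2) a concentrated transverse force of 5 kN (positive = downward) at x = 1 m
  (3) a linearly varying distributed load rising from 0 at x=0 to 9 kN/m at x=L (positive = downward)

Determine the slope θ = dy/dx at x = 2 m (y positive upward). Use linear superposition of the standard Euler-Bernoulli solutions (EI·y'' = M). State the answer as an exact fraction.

θ(2) = -139/150000 rad

Load 1 — uniform load w=13 kN/m over full span:
  θ_1 = -wx(x²-3Lx+3L²)/(6EI) = -13·2·(2²-3·4·2+3·4²)/(6·200000) = -91/150000 rad
Load 2 — point force P=5 kN at a=1 m (b=L-a=3):
  θ_2 = -Pa²/(2EI)  [x>a] = -5·1²/(2·200000) = -1/80000 rad
Load 3 — triangular load w₀=9 kN/m (0→w₀ over full span):
  θ_3 = (w₀Lx²/4-w₀L²x/3-w₀x⁴/(24L))/EI = (9·4·2²/4-9·4²·2/3-9·2⁴/(24·4))/200000 = -123/400000 rad
Superposition: θ = Σ θ_i = -139/150000 rad ≈ -0.000927 rad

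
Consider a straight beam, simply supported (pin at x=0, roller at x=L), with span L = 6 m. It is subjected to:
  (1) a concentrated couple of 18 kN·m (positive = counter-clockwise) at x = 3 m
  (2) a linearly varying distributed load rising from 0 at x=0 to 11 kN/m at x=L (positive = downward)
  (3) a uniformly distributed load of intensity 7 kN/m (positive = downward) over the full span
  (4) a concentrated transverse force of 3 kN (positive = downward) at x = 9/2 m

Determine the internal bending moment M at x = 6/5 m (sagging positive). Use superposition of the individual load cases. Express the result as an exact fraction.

M(6/5) = 9333/250 kN·m

Load 1 — applied couple M₀=18 kN·m at a=3 m (b=L-a=3):
  M_1 = M₀x/L  [x≤a] = 18·(6/5)/6 = 18/5 kN·m
Load 2 — triangular load w₀=11 kN/m (0→w₀ over full span):
  M_2 = w₀Lx/6 - w₀x³/(6L) = 11·6·(6/5)/6 - 11·(6/5)³/(6·6) = 1584/125 kN·m
Load 3 — uniform load w=7 kN/m over full span:
  M_3 = wx(L-x)/2 = 7·(6/5)·(6-(6/5))/2 = 504/25 kN·m
Load 4 — point force P=3 kN at a=9/2 m (b=L-a=3/2):
  M_4 = Pbx/L  [x≤a] = 3·(3/2)·(6/5)/6 = 9/10 kN·m
Superposition: M = Σ M_i = 9333/250 kN·m ≈ 37.332000 kN·m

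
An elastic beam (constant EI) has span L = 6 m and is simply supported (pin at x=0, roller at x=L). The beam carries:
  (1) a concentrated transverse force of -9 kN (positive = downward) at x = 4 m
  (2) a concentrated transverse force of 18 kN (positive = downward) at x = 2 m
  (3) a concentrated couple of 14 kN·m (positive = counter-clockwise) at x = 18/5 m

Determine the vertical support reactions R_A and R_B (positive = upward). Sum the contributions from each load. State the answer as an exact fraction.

R_A = 34/3 kN, R_B = -7/3 kN

Load 1 — point force P=-9 kN at a=4 m (b=L-a=2):
  R_A = Pb/L = (-9)·2/6 = -3 kN
  R_B = Pa/L = (-9)·4/6 = -6 kN
Load 2 — point force P=18 kN at a=2 m (b=L-a=4):
  R_A = Pb/L = 18·4/6 = 12 kN
  R_B = Pa/L = 18·2/6 = 6 kN
Load 3 — applied couple M₀=14 kN·m at a=18/5 m (b=L-a=12/5):
  R_A = M₀/L = 14/6 = 7/3 kN
  R_B = -M₀/L = -14/6 = -7/3 kN
Superposition: R_A = 34/3 kN, R_B = -7/3 kN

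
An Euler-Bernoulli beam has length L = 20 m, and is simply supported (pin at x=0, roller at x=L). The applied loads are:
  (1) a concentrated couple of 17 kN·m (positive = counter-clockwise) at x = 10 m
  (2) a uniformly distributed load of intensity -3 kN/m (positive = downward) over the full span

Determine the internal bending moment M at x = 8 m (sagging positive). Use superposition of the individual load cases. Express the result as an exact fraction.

M(8) = -686/5 kN·m

Load 1 — applied couple M₀=17 kN·m at a=10 m (b=L-a=10):
  M_1 = M₀x/L  [x≤a] = 17·8/20 = 34/5 kN·m
Load 2 — uniform load w=-3 kN/m over full span:
  M_2 = wx(L-x)/2 = (-3)·8·(20-8)/2 = -144 kN·m
Superposition: M = Σ M_i = -686/5 kN·m ≈ -137.200000 kN·m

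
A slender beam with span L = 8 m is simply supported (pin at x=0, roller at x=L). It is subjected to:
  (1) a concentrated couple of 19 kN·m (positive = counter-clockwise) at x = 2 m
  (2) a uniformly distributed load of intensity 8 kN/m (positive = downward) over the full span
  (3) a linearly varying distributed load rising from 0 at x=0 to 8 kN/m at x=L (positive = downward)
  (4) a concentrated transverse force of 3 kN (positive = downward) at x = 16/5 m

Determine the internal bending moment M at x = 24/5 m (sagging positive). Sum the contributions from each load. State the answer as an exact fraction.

Load 1 — applied couple M₀=19 kN·m at a=2 m (b=L-a=6):
  M_1 = M₀x/L - M₀  [x>a] = 19·(24/5)/8 - 19 = -38/5 kN·m
Load 2 — uniform load w=8 kN/m over full span:
  M_2 = wx(L-x)/2 = 8·(24/5)·(8-(24/5))/2 = 1536/25 kN·m
Load 3 — triangular load w₀=8 kN/m (0→w₀ over full span):
  M_3 = w₀Lx/6 - w₀x³/(6L) = 8·8·(24/5)/6 - 8·(24/5)³/(6·8) = 4096/125 kN·m
Load 4 — point force P=3 kN at a=16/5 m (b=L-a=24/5):
  M_4 = Pa(L-x)/L  [x>a] = 3·(16/5)·(8-(24/5))/8 = 96/25 kN·m
Superposition: M = Σ M_i = 11306/125 kN·m ≈ 90.448000 kN·m

M(24/5) = 11306/125 kN·m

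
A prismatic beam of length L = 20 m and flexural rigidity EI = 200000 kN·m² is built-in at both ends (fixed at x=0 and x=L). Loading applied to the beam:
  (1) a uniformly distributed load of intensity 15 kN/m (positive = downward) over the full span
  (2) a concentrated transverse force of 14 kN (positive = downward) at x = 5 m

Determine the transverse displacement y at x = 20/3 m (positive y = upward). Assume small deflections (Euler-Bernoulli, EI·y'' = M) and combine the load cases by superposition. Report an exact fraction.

y(20/3) = -283/10800 m

Load 1 — uniform load w=15 kN/m over full span:
  y_1 = -wx²(L-x)²/(24EI) = -15·(20/3)²·(20-(20/3))²/(24·200000) = -2/81 m
Load 2 — point force P=14 kN at a=5 m (b=L-a=15):
  y_2 = -Pa²(L-x)²(3bL-(3b+a)(L-x))/(6L³EI)  [x>a] = -14·5²·(20-(20/3))²·(3·15·20-(3·15+5)·(20-(20/3)))/(6·20³·200000) = -49/32400 m
Superposition: y = Σ y_i = -283/10800 m ≈ -0.026204 m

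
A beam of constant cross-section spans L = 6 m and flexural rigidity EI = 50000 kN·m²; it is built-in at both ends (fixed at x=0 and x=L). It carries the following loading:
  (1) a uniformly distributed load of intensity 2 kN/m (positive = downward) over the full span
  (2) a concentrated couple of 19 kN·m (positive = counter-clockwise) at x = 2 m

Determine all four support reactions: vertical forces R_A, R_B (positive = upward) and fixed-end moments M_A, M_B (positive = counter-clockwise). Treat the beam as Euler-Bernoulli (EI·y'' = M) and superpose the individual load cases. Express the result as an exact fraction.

Load 1 — uniform load w=2 kN/m over full span:
  R_A = wL/2 = 2·6/2 = 6 kN
  M_A = wL²/12 = 2·6²/12 = 6 kN·m
  R_B = wL/2 = 2·6/2 = 6 kN
  M_B = -wL²/12 = -2·6²/12 = -6 kN·m
Load 2 — applied couple M₀=19 kN·m at a=2 m (b=L-a=4):
  R_A = 6M₀ab/L³ = 6·19·2·4/6³ = 38/9 kN
  M_A = M₀b(2a-b)/L² = 19·4·(2·2-4)/6² = 0 kN·m
  R_B = -6M₀ab/L³ = -6·19·2·4/6³ = -38/9 kN
  M_B = M₀a(2b-a)/L² = 19·2·(2·4-2)/6² = 19/3 kN·m
Superposition: R_A = 92/9 kN, M_A = 6 kN·m, R_B = 16/9 kN, M_B = 1/3 kN·m

R_A = 92/9 kN, M_A = 6 kN·m, R_B = 16/9 kN, M_B = 1/3 kN·m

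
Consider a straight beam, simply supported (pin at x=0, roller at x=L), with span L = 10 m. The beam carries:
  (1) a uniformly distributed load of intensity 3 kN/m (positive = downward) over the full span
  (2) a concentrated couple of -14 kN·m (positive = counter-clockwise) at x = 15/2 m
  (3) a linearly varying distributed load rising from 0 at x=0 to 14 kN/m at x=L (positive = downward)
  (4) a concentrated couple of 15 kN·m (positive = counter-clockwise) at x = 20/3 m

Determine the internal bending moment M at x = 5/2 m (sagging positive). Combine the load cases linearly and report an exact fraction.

M(5/2) = 1329/16 kN·m

Load 1 — uniform load w=3 kN/m over full span:
  M_1 = wx(L-x)/2 = 3·(5/2)·(10-(5/2))/2 = 225/8 kN·m
Load 2 — applied couple M₀=-14 kN·m at a=15/2 m (b=L-a=5/2):
  M_2 = M₀x/L  [x≤a] = (-14)·(5/2)/10 = -7/2 kN·m
Load 3 — triangular load w₀=14 kN/m (0→w₀ over full span):
  M_3 = w₀Lx/6 - w₀x³/(6L) = 14·10·(5/2)/6 - 14·(5/2)³/(6·10) = 875/16 kN·m
Load 4 — applied couple M₀=15 kN·m at a=20/3 m (b=L-a=10/3):
  M_4 = M₀x/L  [x≤a] = 15·(5/2)/10 = 15/4 kN·m
Superposition: M = Σ M_i = 1329/16 kN·m ≈ 83.062500 kN·m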